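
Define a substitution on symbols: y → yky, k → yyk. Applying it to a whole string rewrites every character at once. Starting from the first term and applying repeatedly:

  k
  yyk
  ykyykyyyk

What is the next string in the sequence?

ykyyykykyykyyykykyykyykyyyk

Apply φ to ykyykyyyk symbol by symbol: y→yky, k→yyk, y→yky, y→yky, k→yyk, y→yky, y→yky, y→yky, k→yyk; joined: yky yyk yky yky yyk yky yky yky yyk.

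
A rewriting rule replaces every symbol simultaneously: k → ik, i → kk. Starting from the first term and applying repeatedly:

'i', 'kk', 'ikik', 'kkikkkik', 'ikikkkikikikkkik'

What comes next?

Applying the rule to each of the 16 symbols of ikikkkikikikkkik gives the pieces kk ik kk ik ik ik kk ik kk ik kk ik ik ik kk ik, which concatenate to the answer.

kkikkkikikikkkikkkikkkikikikkkik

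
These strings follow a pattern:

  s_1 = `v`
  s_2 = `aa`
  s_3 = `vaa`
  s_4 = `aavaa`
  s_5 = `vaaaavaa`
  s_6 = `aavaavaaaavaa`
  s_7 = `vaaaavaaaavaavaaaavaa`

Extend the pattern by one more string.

This is a Fibonacci-style word recurrence s(k) = s(k−2)·s(k−1): e.g. v·aa = vaa.
The next term joins aavaavaaaavaa and vaaaavaaaavaavaaaavaa.

aavaavaaaavaavaaaavaaaavaavaaaavaa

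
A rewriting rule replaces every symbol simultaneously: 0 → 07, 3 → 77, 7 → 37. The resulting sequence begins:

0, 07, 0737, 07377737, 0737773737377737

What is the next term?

07377737373777377737773737377737

Replace each of the 16 characters of 0737773737377737 in place — 07 37 77 37 37 37 77 37 77 37 77 37 37 37 77 37 — and concatenate.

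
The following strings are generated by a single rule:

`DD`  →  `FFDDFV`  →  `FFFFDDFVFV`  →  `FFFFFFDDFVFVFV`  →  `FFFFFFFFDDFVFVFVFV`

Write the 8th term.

Each term wraps the previous one in FF on the left and FV on the right.
From FFFFFFFFDDFVFVFVFV, 3 further steps: FFFFFFFFDDFVFVFVFV → FFFFFFFFFFDDFVFVFVFVFV → FFFFFFFFFFFFDDFVFVFVFVFVFV → (answer).

FFFFFFFFFFFFFFDDFVFVFVFVFVFVFV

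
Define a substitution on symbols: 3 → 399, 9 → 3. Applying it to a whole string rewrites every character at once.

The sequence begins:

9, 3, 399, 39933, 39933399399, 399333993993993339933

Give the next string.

3993339939939933399333993339939939933399399

Replace each of the 21 characters of 399333993993993339933 in place — 399 3 3 399 399 399 3 3 399 3 3 399 3 3 399 399 399 3 3 399 399 — and concatenate.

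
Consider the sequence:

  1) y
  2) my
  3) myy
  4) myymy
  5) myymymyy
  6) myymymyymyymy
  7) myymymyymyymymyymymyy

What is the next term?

This is a Fibonacci-style word recurrence s(k) = s(k−1)·s(k−2): e.g. my·y = myy.
Continuing: myymymyymyymymyymymyy · myymymyymyymy gives term 8.

myymymyymyymymyymymyymyymymyymyymy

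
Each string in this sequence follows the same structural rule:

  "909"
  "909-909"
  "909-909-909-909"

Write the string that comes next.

909-909-909-909-909-909-909-909

s(k+1) = s(k)·-·s(k) — each term doubles the last with '-' between the halves.
One more doubling of 909-909-909-909 gives the answer.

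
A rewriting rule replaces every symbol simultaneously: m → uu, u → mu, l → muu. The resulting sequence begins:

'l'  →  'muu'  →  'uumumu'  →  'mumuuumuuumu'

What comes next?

Rewriting each symbol of mumuuumuuumu: m→uu, u→mu, m→uu, u→mu, u→mu, u→mu, m→uu, u→mu, u→mu, u→mu, m→uu, u→mu, which concatenates to uu mu uu mu mu mu uu mu mu mu uu mu.

uumuuumumumuuumumumuuumu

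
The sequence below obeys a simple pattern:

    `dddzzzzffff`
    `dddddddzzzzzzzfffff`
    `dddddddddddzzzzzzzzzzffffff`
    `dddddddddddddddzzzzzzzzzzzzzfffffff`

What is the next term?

dddddddddddddddddddzzzzzzzzzzzzzzzzffffffff

Each string has the form d^{4n-1} z^{3n+1} f^{n+3} (n = 1, 2, …).
At n = 5 the blocks have lengths 19, 16, 8.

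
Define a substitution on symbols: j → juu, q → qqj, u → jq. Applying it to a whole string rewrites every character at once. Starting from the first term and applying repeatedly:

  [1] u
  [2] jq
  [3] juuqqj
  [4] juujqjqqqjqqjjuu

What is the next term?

juujqjqjuuqqjjuuqqjqqjqqjjuuqqjqqjjuujuujqjq

φ(juujqjqqqjqqjjuu) expands symbol-by-symbol to juu jq jq juu qqj juu qqj qqj qqj juu qqj qqj juu juu jq jq; joining the 16 pieces gives the next term.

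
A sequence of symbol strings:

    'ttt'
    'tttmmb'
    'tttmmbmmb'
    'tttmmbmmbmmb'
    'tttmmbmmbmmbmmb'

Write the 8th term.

Each term is the previous one with mmb appended.
From tttmmbmmbmmbmmb, 3 further steps: tttmmbmmbmmbmmb → tttmmbmmbmmbmmbmmb → tttmmbmmbmmbmmbmmbmmb → (answer).

tttmmbmmbmmbmmbmmbmmbmmb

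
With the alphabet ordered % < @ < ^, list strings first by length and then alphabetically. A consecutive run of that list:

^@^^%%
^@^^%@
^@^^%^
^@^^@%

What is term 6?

Stepping forward 2 times from ^@^^@%: ^@^^@% → ^@^^@@, then the target.

^@^^@^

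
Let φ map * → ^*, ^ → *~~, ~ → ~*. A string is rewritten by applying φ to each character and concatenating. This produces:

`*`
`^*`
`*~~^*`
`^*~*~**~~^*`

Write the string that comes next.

*~~^*~*^*~*^*^*~*~**~~^*

Rewriting each symbol of ^*~*~**~~^*: ^→*~~, *→^*, ~→~*, *→^*, ~→~*, *→^*, *→^*, ~→~*, ~→~*, ^→*~~, *→^*, which concatenates to *~~ ^* ~* ^* ~* ^* ^* ~* ~* *~~ ^*.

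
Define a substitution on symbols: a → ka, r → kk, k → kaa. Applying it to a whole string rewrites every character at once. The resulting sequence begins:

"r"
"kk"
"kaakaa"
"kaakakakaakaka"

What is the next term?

kaakakakaakakaakakaakakakaakakaaka

Applying the rule to each of the 14 symbols of kaakakakaakaka gives the pieces kaa ka ka kaa ka kaa ka kaa ka ka kaa ka kaa ka, which concatenate to the answer.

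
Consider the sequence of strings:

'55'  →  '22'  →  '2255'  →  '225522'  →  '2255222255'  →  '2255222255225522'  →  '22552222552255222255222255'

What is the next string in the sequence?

225522225522552222552222552255222255225522

Each term (from the third on) is the previous term followed by the one before it: term 3 = 22·55 = 2255.
The next term joins 22552222552255222255222255 and 2255222255225522.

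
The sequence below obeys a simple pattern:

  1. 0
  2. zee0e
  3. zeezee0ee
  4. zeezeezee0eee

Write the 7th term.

s(k+1) = zee·s(k)·e, so each term gains zee as a prefix and e as a suffix.
From zeezeezee0eee, 3 further steps: zeezeezee0eee → zeezeezeezee0eeee → zeezeezeezeezee0eeeee → (answer).

zeezeezeezeezeezee0eeeeee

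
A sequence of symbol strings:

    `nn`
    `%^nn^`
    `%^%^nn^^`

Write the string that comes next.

%^%^%^nn^^^

Each term wraps the previous one in %^ on the left and ^ on the right.
So the next term is %^·%^%^nn^^·^.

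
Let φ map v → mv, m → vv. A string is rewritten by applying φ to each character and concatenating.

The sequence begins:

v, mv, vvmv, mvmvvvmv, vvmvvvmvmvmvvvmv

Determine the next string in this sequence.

Rewriting the 16 symbols of vvmvvvmvmvmvvvmv one by one yields mv mv vv mv mv mv vv mv vv mv vv mv mv mv vv mv; concatenated:

mvmvvvmvmvmvvvmvvvmvvvmvmvmvvvmv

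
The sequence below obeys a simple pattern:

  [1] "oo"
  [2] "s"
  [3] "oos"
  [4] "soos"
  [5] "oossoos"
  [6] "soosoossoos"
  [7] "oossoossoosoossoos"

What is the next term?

soosoossoosoossoossoosoossoos

From term 3 onward, concatenate the second-to-last term with the last: oo·s = oos, s·oos = soos, …
Continuing: soosoossoos · oossoossoosoossoos gives term 8.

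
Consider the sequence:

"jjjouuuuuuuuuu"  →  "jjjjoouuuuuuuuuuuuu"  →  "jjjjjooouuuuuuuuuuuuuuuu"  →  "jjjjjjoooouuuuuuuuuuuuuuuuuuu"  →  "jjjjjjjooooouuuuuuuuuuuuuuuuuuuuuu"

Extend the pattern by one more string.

Each string has the form j^{n} o^{n-2} u^{3n+1}, where the shown terms are n = 3, 4, 5, 6, 7.
For the next term, n = 8, so the run lengths are 8, 6, 25.

jjjjjjjjoooooouuuuuuuuuuuuuuuuuuuuuuuuu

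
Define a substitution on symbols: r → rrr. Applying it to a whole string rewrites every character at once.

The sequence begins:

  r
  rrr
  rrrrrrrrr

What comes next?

rrrrrrrrrrrrrrrrrrrrrrrrrrr

Rewriting each symbol of rrrrrrrrr: r→rrr, r→rrr, r→rrr, r→rrr, r→rrr, r→rrr, r→rrr, r→rrr, r→rrr, which concatenates to rrr rrr rrr rrr rrr rrr rrr rrr rrr.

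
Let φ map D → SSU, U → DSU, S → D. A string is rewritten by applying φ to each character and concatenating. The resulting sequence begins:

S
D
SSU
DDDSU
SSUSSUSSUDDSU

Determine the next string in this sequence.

DDDSUDDDSUDDDSUSSUSSUDDSU

Applying the rule to each of the 13 symbols of SSUSSUSSUDDSU gives the pieces D D DSU D D DSU D D DSU SSU SSU D DSU, which concatenate to the answer.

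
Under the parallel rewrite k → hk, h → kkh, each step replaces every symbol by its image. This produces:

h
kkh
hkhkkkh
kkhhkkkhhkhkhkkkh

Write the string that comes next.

Rewriting the 17 symbols of kkhhkkkhhkhkhkkkh one by one yields hk hk kkh kkh hk hk hk kkh kkh hk kkh hk kkh hk hk hk kkh; concatenated:

hkhkkkhkkhhkhkhkkkhkkhhkkkhhkkkhhkhkhkkkh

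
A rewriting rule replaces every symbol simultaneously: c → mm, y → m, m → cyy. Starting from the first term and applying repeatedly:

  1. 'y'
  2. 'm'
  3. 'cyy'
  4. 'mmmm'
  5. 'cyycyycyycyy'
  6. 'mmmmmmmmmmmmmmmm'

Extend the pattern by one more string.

φ(mmmmmmmmmmmmmmmm) expands symbol-by-symbol to cyy cyy cyy cyy cyy cyy cyy cyy cyy cyy cyy cyy cyy cyy cyy cyy; joining the 16 pieces gives the next term.

cyycyycyycyycyycyycyycyycyycyycyycyycyycyycyycyy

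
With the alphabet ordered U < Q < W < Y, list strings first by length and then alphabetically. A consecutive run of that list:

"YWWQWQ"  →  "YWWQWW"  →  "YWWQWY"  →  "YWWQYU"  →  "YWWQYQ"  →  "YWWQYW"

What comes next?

The successor of YWWQYW increments the rightmost position that isn't already Y and resets every position after it to U.

YWWQYY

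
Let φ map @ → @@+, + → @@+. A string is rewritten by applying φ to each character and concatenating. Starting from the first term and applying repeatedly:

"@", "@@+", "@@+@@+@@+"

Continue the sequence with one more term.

@@+@@+@@+@@+@@+@@+@@+@@+@@+

Rewriting each symbol of @@+@@+@@+: @→@@+, @→@@+, +→@@+, @→@@+, @→@@+, +→@@+, @→@@+, @→@@+, +→@@+, which concatenates to @@+ @@+ @@+ @@+ @@+ @@+ @@+ @@+ @@+.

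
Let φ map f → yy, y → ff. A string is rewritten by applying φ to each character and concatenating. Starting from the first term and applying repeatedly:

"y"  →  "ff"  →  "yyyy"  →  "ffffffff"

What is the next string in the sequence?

Expanding ffffffff: f→yy, f→yy, f→yy, f→yy, f→yy, f→yy, f→yy, f→yy. Concatenated: yy yy yy yy yy yy yy yy.

yyyyyyyyyyyyyyyy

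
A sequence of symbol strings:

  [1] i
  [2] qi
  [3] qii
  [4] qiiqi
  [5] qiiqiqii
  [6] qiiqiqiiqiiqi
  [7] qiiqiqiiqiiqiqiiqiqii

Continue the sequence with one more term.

qiiqiqiiqiiqiqiiqiqiiqiiqiqiiqiiqi

This is a Fibonacci-style word recurrence s(k) = s(k−1)·s(k−2): e.g. qi·i = qii.
So term 8 is qiiqiqiiqiiqiqiiqiqii·qiiqiqiiqiiqi.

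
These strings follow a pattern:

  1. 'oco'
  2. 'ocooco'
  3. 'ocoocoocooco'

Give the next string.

ocoocoocoocoocoocoocooco

Every step duplicates the string.
One more doubling of ocoocoocooco gives the answer.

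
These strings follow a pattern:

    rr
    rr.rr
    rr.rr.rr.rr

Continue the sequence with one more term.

Each string is two copies of the previous one joined by '.'.
So the next term is two copies of rr.rr.rr.rr with '.' between the halves.

rr.rr.rr.rr.rr.rr.rr.rr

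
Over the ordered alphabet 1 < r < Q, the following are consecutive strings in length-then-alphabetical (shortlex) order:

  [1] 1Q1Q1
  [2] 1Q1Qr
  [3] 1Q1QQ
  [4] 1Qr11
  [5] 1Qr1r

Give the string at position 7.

1Qrr1

Continuing the enumeration 2 steps past 1Qr1r: 1Qr1r → 1Qr1Q → (answer).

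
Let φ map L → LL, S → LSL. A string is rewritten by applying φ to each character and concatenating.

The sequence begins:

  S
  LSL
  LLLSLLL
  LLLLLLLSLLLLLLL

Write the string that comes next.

Applying the rule to each of the 15 symbols of LLLLLLLSLLLLLLL gives the pieces LL LL LL LL LL LL LL LSL LL LL LL LL LL LL LL, which concatenate to the answer.

LLLLLLLLLLLLLLLSLLLLLLLLLLLLLLL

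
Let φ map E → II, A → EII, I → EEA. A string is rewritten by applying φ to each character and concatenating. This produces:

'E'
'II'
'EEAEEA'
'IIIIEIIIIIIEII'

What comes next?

EEAEEAEEAEEAIIEEAEEAEEAEEAEEAEEAIIEEAEEA

φ(IIIIEIIIIIIEII) expands symbol-by-symbol to EEA EEA EEA EEA II EEA EEA EEA EEA EEA EEA II EEA EEA; joining the 14 pieces gives the next term.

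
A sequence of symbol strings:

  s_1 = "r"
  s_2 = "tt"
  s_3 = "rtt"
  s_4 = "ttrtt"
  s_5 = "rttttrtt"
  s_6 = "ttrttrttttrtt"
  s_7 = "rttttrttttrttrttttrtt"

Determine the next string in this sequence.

This is a Fibonacci-style word recurrence s(k) = s(k−2)·s(k−1): e.g. r·tt = rtt.
So term 8 is ttrttrttttrtt·rttttrttttrttrttttrtt.

ttrttrttttrttrttttrttttrttrttttrtt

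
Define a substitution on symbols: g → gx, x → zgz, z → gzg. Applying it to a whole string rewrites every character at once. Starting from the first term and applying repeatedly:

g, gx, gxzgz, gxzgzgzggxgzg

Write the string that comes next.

gxzgzgzggxgzggxgzggxgxzgzgxgzggx

Applying the rule to each of the 13 symbols of gxzgzgzggxgzg gives the pieces gx zgz gzg gx gzg gx gzg gx gx zgz gx gzg gx, which concatenate to the answer.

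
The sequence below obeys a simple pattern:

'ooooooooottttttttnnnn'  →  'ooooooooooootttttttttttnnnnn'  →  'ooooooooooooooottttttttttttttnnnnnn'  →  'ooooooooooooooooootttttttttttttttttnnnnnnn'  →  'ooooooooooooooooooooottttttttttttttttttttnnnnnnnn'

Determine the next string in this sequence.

ooooooooooooooooooooooootttttttttttttttttttttttnnnnnnnnn

Term n consists of 3n+3 o's, followed by 3n+2 t's, followed by n+2 n's, where the shown terms are n = 2, 3, 4, 5, 6.
Setting n = 7 gives 24, 23, 9 characters in each block.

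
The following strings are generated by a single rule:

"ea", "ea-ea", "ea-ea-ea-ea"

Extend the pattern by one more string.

Each string is two copies of the previous one joined by '-'.
One more doubling of ea-ea-ea-ea gives the answer.

ea-ea-ea-ea-ea-ea-ea-ea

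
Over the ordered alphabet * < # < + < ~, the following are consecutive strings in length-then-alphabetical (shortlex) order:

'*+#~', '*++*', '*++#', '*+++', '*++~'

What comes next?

The successor of *++~ increments the rightmost position that isn't already ~ and resets every position after it to *.

*+~*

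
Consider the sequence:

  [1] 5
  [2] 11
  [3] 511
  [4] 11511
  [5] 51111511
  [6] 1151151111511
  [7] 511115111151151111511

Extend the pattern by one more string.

1151151111511511115111151151111511

This is a Fibonacci-style word recurrence s(k) = s(k−2)·s(k−1): e.g. 5·11 = 511.
So term 8 is 1151151111511·511115111151151111511.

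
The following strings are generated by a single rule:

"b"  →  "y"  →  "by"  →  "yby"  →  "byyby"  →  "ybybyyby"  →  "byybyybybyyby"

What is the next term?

ybybyybybyybyybybyyby

Each term (from the third on) is the two preceding terms concatenated in order: term 3 = b·y = by.
So term 8 is ybybyyby·byybyybybyyby.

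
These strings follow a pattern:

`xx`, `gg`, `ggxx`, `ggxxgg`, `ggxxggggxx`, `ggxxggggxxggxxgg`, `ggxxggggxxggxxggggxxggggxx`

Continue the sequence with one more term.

ggxxggggxxggxxggggxxggggxxggxxggggxxggxxgg

From term 3 onward, concatenate the last term with the second-to-last: gg·xx = ggxx, ggxx·gg = ggxxgg, …
So term 8 is ggxxggggxxggxxggggxxggggxx·ggxxggggxxggxxgg.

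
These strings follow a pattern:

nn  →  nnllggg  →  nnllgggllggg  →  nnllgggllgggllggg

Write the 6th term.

Each term is the previous one with llggg appended.
From nnllgggllgggllggg, 2 further steps: nnllgggllgggllggg → nnllgggllgggllgggllggg → (answer).

nnllgggllgggllgggllgggllggg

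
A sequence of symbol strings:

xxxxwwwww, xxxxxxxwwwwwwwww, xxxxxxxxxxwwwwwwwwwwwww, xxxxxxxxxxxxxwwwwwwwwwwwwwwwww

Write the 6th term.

Each string has the form x^{3n+1} w^{4n+1} (n = 1, 2, …).
At n = 6 the blocks have lengths 19, 25.

xxxxxxxxxxxxxxxxxxxwwwwwwwwwwwwwwwwwwwwwwwww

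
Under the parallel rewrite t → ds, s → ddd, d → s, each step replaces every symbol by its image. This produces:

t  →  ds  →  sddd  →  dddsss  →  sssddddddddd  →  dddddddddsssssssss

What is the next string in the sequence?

Applying the rule to each of the 18 symbols of dddddddddsssssssss gives the pieces s s s s s s s s s ddd ddd ddd ddd ddd ddd ddd ddd ddd, which concatenate to the answer.

sssssssssddddddddddddddddddddddddddd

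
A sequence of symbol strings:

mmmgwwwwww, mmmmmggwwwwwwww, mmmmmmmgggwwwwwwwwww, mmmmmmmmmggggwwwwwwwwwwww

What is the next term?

mmmmmmmmmmmgggggwwwwwwwwwwwwww

The n-th term is 2n-1 m's then n-1 g's then 2n+2 w's, where the shown terms are n = 2, 3, 4, 5.
Setting n = 6 gives 11, 5, 14 characters in each block.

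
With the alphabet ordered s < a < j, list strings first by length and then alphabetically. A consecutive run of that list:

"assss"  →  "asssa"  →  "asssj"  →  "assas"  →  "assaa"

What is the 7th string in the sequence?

Continuing the enumeration 2 steps past assaa: assaa → assaj → (answer).

assjs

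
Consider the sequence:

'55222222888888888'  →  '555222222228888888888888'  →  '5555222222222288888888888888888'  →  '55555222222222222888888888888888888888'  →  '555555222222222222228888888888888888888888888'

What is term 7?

55555555222222222222222222888888888888888888888888888888888

Each string has the form 5^{n} 2^{2n+2} 8^{4n+1}, where the shown terms are n = 2, 3, 4, 5, 6.
Setting n = 8 gives 8, 18, 33 characters in each block.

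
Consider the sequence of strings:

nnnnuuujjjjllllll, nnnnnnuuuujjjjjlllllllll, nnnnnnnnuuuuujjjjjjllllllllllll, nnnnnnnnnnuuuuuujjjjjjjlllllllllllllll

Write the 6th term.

Term n consists of 2n n's, followed by n+1 u's, followed by n+2 j's, followed by 3n l's, where the shown terms are n = 2, 3, 4, 5.
Setting n = 7 gives 14, 8, 9, 21 characters in each block.

nnnnnnnnnnnnnnuuuuuuuujjjjjjjjjlllllllllllllllllllll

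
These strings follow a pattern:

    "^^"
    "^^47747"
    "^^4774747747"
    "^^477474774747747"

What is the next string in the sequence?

The strings grow by a fixed suffix 47747 each time.
Applying this once more to ^^477474774747747:

^^47747477474774747747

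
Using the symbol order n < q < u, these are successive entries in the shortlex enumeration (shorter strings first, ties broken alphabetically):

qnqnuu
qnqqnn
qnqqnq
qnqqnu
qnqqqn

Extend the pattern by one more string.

Find the rightmost character of qnqqqn below u, bump it to the next letter, and reset everything to its right to n.

qnqqqq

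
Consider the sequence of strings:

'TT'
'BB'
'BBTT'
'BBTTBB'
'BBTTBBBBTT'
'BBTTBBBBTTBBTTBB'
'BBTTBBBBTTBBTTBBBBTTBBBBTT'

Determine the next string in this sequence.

From term 3 onward, concatenate the last term with the second-to-last: BB·TT = BBTT, BBTT·BB = BBTTBB, …
Continuing: BBTTBBBBTTBBTTBBBBTTBBBBTT · BBTTBBBBTTBBTTBB gives term 8.

BBTTBBBBTTBBTTBBBBTTBBBBTTBBTTBBBBTTBBTTBB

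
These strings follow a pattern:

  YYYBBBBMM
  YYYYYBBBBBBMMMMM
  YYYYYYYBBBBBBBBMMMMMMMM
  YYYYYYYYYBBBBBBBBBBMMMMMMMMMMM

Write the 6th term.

Each string has the form Y^{2n+1} B^{2n+2} M^{3n-1} (n = 1, 2, …).
Setting n = 6 gives 13, 14, 17 characters in each block.

YYYYYYYYYYYYYBBBBBBBBBBBBBBMMMMMMMMMMMMMMMMM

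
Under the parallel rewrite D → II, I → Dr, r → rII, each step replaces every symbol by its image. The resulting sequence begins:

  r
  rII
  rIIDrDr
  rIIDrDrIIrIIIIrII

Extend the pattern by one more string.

rIIDrDrIIrIIIIrIIDrDrrIIDrDrDrDrrIIDrDr

φ(rIIDrDrIIrIIIIrII) expands symbol-by-symbol to rII Dr Dr II rII II rII Dr Dr rII Dr Dr Dr Dr rII Dr Dr; joining the 17 pieces gives the next term.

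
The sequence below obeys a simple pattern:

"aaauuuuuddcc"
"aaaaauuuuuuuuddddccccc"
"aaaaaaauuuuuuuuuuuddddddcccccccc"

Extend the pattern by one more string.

The n-th term is 2n+1 a's then 3n+2 u's then 2n d's then 3n-1 c's (n = 1, 2, …).
At n = 4 the blocks have lengths 9, 14, 8, 11.

aaaaaaaaauuuuuuuuuuuuuuddddddddccccccccccc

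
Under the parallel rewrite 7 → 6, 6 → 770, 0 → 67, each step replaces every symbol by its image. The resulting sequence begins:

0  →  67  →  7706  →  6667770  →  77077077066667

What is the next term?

Replace each of the 14 characters of 77077077066667 in place — 6 6 67 6 6 67 6 6 67 770 770 770 770 6 — and concatenate.

6667666766677707707707706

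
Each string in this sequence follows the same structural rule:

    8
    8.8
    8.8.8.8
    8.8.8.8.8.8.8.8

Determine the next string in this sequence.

Each string is two copies of the previous one joined by '.'.
Doubling 8.8.8.8.8.8.8.8 with '.' between the halves:

8.8.8.8.8.8.8.8.8.8.8.8.8.8.8.8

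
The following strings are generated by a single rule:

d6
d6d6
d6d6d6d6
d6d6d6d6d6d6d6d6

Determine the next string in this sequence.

d6d6d6d6d6d6d6d6d6d6d6d6d6d6d6d6

Every step duplicates the string.
One more doubling of d6d6d6d6d6d6d6d6 gives the answer.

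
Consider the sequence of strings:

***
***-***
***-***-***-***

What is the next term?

***-***-***-***-***-***-***-***

s(k+1) = s(k)·-·s(k) — each term doubles the last with '-' between the halves.
So the next term is two copies of ***-***-***-*** with '-' between the halves.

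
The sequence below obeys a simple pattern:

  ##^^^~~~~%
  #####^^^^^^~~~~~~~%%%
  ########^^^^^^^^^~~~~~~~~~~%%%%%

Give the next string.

###########^^^^^^^^^^^^~~~~~~~~~~~~~%%%%%%%

Term n consists of 3n-1 #'s, followed by 3n ^'s, followed by 3n+1 ~'s, followed by 2n-1 %'s (n = 1, 2, …).
At n = 4 the blocks have lengths 11, 12, 13, 7.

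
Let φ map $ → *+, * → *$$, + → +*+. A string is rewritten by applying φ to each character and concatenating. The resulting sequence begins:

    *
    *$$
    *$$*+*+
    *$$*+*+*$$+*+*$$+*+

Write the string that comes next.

*$$*+*+*$$+*+*$$+*+*$$*+*++*+*$$+*+*$$*+*++*+*$$+*+

φ(*$$*+*+*$$+*+*$$+*+) expands symbol-by-symbol to *$$ *+ *+ *$$ +*+ *$$ +*+ *$$ *+ *+ +*+ *$$ +*+ *$$ *+ *+ +*+ *$$ +*+; joining the 19 pieces gives the next term.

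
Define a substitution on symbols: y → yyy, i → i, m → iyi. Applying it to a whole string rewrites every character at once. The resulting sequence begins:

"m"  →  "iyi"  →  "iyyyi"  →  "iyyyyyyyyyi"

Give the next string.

Apply φ to iyyyyyyyyyi symbol by symbol: i→i, y→yyy, y→yyy, y→yyy, y→yyy, y→yyy, y→yyy, y→yyy, y→yyy, y→yyy, i→i; joined: i yyy yyy yyy yyy yyy yyy yyy yyy yyy i.

iyyyyyyyyyyyyyyyyyyyyyyyyyyyi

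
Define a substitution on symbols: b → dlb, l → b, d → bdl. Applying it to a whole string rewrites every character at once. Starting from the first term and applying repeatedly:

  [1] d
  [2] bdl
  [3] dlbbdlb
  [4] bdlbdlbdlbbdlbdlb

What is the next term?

dlbbdlbdlbbdlbdlbbdlbdlbdlbbdlbdlbbdlbdlb

φ(bdlbdlbdlbbdlbdlb) expands symbol-by-symbol to dlb bdl b dlb bdl b dlb bdl b dlb dlb bdl b dlb bdl b dlb; joining the 17 pieces gives the next term.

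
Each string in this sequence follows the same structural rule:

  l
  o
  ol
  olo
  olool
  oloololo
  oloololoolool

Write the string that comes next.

oloololooloololoololo

This is a Fibonacci-style word recurrence s(k) = s(k−1)·s(k−2): e.g. o·l = ol.
Continuing: oloololoolool · oloololo gives term 8.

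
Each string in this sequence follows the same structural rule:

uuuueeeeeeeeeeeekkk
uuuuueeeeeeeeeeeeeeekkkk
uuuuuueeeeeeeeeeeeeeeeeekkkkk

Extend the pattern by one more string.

uuuuuuueeeeeeeeeeeeeeeeeeeeekkkkkk

The n-th term is n+1 u's then 3n+3 e's then n k's, where the shown terms are n = 3, 4, 5.
For the next term, n = 6, so the run lengths are 7, 21, 6.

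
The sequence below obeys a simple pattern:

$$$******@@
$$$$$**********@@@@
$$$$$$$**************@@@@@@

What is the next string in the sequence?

Reading off run lengths: $ runs 3, 5, 7; * runs 6, 10, 14; @ runs 2, 4, 6 — each is linear in n, where the shown terms are n = 2, 3, 4.
Setting n = 5 gives 9, 18, 8 characters in each block.

$$$$$$$$$******************@@@@@@@@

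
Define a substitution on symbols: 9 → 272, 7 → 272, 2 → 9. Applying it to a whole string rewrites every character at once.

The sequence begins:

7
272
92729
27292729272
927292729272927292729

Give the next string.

2729272927292729272927292729272927292729272

Replace each of the 21 characters of 927292729272927292729 in place — 272 9 272 9 272 9 272 9 272 9 272 9 272 9 272 9 272 9 272 9 272 — and concatenate.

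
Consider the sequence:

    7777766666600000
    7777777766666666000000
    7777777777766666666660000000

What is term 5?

The n-th term is 3n-1 7's then 2n+2 6's then n+3 0's, where the shown terms are n = 2, 3, 4.
For term 5, n = 6, so the run lengths are 17, 14, 9.

7777777777777777766666666666666000000000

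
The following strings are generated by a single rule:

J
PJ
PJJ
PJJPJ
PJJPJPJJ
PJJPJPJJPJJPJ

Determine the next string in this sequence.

This is a Fibonacci-style word recurrence s(k) = s(k−1)·s(k−2): e.g. PJ·J = PJJ.
The next term joins PJJPJPJJPJJPJ and PJJPJPJJ.

PJJPJPJJPJJPJPJJPJPJJ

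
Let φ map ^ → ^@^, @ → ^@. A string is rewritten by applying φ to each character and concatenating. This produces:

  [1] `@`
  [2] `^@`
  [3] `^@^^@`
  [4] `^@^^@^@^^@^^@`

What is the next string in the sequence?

^@^^@^@^^@^^@^@^^@^@^^@^^@^@^^@^^@

Replace each of the 13 characters of ^@^^@^@^^@^^@ in place — ^@^ ^@ ^@^ ^@^ ^@ ^@^ ^@ ^@^ ^@^ ^@ ^@^ ^@^ ^@ — and concatenate.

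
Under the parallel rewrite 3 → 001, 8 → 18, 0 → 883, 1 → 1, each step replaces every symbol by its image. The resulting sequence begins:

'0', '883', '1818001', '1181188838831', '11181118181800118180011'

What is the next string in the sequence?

1111811118118118883883111811888388311

φ(11181118181800118180011) expands symbol-by-symbol to 1 1 1 18 1 1 1 18 1 18 1 18 883 883 1 1 18 1 18 883 883 1 1; joining the 23 pieces gives the next term.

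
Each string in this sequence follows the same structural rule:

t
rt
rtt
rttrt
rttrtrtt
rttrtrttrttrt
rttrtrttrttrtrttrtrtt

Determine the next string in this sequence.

This is a Fibonacci-style word recurrence s(k) = s(k−1)·s(k−2): e.g. rt·t = rtt.
The next term joins rttrtrttrttrtrttrtrtt and rttrtrttrttrt.

rttrtrttrttrtrttrtrttrttrtrttrttrt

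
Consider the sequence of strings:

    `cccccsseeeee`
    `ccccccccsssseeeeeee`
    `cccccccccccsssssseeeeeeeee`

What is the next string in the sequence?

ccccccccccccccsssssssseeeeeeeeeee

Term n consists of 3n-1 c's, followed by 2n-2 s's, followed by 2n+1 e's, where the shown terms are n = 2, 3, 4.
At n = 5 the blocks have lengths 14, 8, 11.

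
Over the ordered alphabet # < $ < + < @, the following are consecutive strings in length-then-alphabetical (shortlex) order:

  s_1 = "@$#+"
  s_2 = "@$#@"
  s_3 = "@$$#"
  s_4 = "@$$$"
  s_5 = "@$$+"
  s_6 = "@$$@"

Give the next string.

@$+#

Treat @$$@ as a base-4 numeral over the given alphabet and add one, carrying through any trailing @'s.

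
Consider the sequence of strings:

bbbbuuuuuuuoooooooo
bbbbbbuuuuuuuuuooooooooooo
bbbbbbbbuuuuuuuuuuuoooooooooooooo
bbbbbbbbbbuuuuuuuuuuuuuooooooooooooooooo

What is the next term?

Reading off run lengths: b runs 4, 6, 8, 10; u runs 7, 9, 11, 13; o runs 8, 11, 14, 17 — each is linear in n, where the shown terms are n = 3, 4, 5, 6.
Setting n = 7 gives 12, 15, 20 characters in each block.

bbbbbbbbbbbbuuuuuuuuuuuuuuuoooooooooooooooooooo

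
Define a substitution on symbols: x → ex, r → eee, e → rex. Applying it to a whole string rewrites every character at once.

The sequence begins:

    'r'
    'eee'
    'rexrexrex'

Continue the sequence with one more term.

Expanding rexrexrex: r→eee, e→rex, x→ex, r→eee, e→rex, x→ex, r→eee, e→rex, x→ex. Concatenated: eee rex ex eee rex ex eee rex ex.

eeerexexeeerexexeeerexex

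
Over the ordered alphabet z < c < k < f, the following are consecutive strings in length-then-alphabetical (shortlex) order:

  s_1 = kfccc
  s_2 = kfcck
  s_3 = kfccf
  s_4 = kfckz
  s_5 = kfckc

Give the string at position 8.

Continuing the enumeration 3 steps past kfckc: kfckc → kfckk → kfckf → (answer).

kfcfz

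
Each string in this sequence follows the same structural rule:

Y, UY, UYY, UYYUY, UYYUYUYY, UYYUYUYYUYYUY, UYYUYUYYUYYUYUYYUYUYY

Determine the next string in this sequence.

UYYUYUYYUYYUYUYYUYUYYUYYUYUYYUYYUY

From term 3 onward, concatenate the last term with the second-to-last: UY·Y = UYY, UYY·UY = UYYUY, …
So term 8 is UYYUYUYYUYYUYUYYUYUYY·UYYUYUYYUYYUY.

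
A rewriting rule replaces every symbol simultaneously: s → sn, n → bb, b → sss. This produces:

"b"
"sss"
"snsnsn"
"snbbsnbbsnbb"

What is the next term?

snbbsssssssnbbsssssssnbbssssss

Apply φ to snbbsnbbsnbb symbol by symbol: s→sn, n→bb, b→sss, b→sss, s→sn, n→bb, b→sss, b→sss, s→sn, n→bb, b→sss, b→sss; joined: sn bb sss sss sn bb sss sss sn bb sss sss.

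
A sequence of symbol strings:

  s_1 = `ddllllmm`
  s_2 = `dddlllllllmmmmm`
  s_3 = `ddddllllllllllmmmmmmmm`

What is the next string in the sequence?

dddddlllllllllllllmmmmmmmmmmm

Reading off run lengths: d runs 2, 3, 4; l runs 4, 7, 10; m runs 2, 5, 8 — each is linear in n (n = 1, 2, …).
For the next term, n = 4, so the run lengths are 5, 13, 11.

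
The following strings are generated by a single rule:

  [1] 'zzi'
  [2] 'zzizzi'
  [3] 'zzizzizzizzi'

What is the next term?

Every step duplicates the string.
One more doubling of zzizzizzizzi gives the answer.

zzizzizzizzizzizzizzizzi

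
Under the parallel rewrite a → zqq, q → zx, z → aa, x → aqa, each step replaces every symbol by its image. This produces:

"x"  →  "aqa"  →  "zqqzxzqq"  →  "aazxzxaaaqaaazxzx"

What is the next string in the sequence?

Rewriting the 17 symbols of aazxzxaaaqaaazxzx one by one yields zqq zqq aa aqa aa aqa zqq zqq zqq zx zqq zqq zqq aa aqa aa aqa; concatenated:

zqqzqqaaaqaaaaqazqqzqqzqqzxzqqzqqzqqaaaqaaaaqa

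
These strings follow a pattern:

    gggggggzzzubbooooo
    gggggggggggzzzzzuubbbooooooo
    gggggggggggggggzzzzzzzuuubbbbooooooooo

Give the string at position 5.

gggggggggggggggggggggggzzzzzzzzzzzuuuuubbbbbbooooooooooooo

The n-th term is 4n+3 g's then 2n+1 z's then n u's then n+1 b's then 2n+3 o's (n = 1, 2, …).
At n = 5 the blocks have lengths 23, 11, 5, 6, 13.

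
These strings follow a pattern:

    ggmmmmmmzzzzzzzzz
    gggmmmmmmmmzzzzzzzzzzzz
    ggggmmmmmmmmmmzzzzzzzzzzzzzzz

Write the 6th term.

Reading off run lengths: g runs 2, 3, 4; m runs 6, 8, 10; z runs 9, 12, 15 — each is linear in n, where the shown terms are n = 2, 3, 4.
At n = 7 the blocks have lengths 7, 16, 24.

gggggggmmmmmmmmmmmmmmmmzzzzzzzzzzzzzzzzzzzzzzzz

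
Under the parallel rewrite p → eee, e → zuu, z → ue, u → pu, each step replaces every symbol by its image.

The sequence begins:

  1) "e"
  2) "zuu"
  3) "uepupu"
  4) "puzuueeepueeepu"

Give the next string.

φ(puzuueeepueeepu) expands symbol-by-symbol to eee pu ue pu pu zuu zuu zuu eee pu zuu zuu zuu eee pu; joining the 15 pieces gives the next term.

eeepuuepupuzuuzuuzuueeepuzuuzuuzuueeepu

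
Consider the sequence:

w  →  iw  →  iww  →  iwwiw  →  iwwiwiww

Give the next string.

iwwiwiwwiwwiw

From term 3 onward, concatenate the last term with the second-to-last: iw·w = iww, iww·iw = iwwiw, …
Continuing: iwwiwiww · iwwiw gives term 6.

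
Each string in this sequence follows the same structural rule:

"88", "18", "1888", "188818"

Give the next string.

From term 3 onward, concatenate the last term with the second-to-last: 18·88 = 1888, 1888·18 = 188818, …
So term 5 is 188818·1888.

1888181888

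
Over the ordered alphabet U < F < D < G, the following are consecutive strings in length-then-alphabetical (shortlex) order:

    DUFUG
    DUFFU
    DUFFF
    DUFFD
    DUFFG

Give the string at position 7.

Continuing the enumeration 2 steps past DUFFG: DUFFG → DUFDU → (answer).

DUFDF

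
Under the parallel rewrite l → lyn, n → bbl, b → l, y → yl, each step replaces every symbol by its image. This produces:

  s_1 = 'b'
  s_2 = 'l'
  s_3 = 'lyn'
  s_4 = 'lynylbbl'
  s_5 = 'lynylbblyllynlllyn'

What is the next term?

Rewriting the 18 symbols of lynylbblyllynlllyn one by one yields lyn yl bbl yl lyn l l lyn yl lyn lyn yl bbl lyn lyn lyn yl bbl; concatenated:

lynylbblyllynlllynyllynlynylbbllynlynlynylbbl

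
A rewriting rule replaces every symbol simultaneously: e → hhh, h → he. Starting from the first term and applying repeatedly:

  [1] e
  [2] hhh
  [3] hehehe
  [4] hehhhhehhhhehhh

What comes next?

Rewriting the 15 symbols of hehhhhehhhhehhh one by one yields he hhh he he he he hhh he he he he hhh he he he; concatenated:

hehhhhehehehehhhhehehehehhhhehehe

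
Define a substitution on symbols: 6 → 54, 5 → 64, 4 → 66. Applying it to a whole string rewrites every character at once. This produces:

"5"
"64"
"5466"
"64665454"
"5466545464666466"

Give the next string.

64665454646664665466545454665454

Replace each of the 16 characters of 5466545464666466 in place — 64 66 54 54 64 66 64 66 54 66 54 54 54 66 54 54 — and concatenate.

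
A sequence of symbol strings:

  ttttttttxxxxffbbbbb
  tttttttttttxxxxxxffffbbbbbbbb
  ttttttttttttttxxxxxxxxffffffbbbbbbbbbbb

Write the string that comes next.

Each string has the form t^{3n+2} x^{2n} f^{2n-2} b^{3n-1}, where the shown terms are n = 2, 3, 4.
For the next term, n = 5, so the run lengths are 17, 10, 8, 14.

tttttttttttttttttxxxxxxxxxxffffffffbbbbbbbbbbbbbb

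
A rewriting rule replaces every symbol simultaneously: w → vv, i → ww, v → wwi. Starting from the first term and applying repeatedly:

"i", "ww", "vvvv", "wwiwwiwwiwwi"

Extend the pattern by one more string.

vvvvwwvvvvwwvvvvwwvvvvww

Expanding wwiwwiwwiwwi: w→vv, w→vv, i→ww, w→vv, w→vv, i→ww, w→vv, w→vv, i→ww, w→vv, w→vv, i→ww. Concatenated: vv vv ww vv vv ww vv vv ww vv vv ww.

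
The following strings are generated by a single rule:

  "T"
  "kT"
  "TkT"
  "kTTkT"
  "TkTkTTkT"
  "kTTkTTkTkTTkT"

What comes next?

TkTkTTkTkTTkTTkTkTTkT

Each term (from the third on) is the two preceding terms concatenated in order: term 3 = T·kT = TkT.
So term 7 is TkTkTTkT·kTTkTTkTkTTkT.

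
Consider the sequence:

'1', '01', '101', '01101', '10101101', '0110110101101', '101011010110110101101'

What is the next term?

0110110101101101011010110110101101

This is a Fibonacci-style word recurrence s(k) = s(k−2)·s(k−1): e.g. 1·01 = 101.
The next term joins 0110110101101 and 101011010110110101101.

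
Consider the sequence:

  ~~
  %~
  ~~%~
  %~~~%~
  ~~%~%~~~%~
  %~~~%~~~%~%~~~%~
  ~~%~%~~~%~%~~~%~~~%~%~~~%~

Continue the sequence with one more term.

This is a Fibonacci-style word recurrence s(k) = s(k−2)·s(k−1): e.g. ~~·%~ = ~~%~.
So term 8 is %~~~%~~~%~%~~~%~·~~%~%~~~%~%~~~%~~~%~%~~~%~.

%~~~%~~~%~%~~~%~~~%~%~~~%~%~~~%~~~%~%~~~%~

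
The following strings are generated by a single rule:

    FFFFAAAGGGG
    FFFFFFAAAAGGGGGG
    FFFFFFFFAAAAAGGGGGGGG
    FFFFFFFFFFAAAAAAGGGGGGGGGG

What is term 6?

FFFFFFFFFFFFFFAAAAAAAAGGGGGGGGGGGGGG

Reading off run lengths: F runs 4, 6, 8, 10; A runs 3, 4, 5, 6; G runs 4, 6, 8, 10 — each is linear in n, where the shown terms are n = 2, 3, 4, 5.
At n = 7 the blocks have lengths 14, 8, 14.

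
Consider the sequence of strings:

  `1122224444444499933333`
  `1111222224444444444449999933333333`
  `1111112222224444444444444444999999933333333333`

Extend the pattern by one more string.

1111111122222224444444444444444444499999999933333333333333

Each string has the form 1^{2n-2} 2^{n+2} 4^{4n} 9^{2n-1} 3^{3n-1}, where the shown terms are n = 2, 3, 4.
At n = 5 the blocks have lengths 8, 7, 20, 9, 14.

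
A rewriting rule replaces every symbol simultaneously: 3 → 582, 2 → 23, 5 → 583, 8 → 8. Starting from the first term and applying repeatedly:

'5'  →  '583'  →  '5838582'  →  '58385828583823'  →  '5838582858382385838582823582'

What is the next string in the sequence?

Rewriting the 28 symbols of 5838582858382385838582823582 one by one yields 583 8 582 8 583 8 23 8 583 8 582 8 23 582 8 583 8 582 8 583 8 23 8 23 582 583 8 23; concatenated:

5838582858382385838582823582858385828583823823582583823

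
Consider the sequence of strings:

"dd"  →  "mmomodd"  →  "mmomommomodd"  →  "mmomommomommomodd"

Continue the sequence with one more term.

mmomommomommomommomodd

The strings grow by a fixed prefix mmomo each time.
So the next term is mmomo·mmomommomommomodd.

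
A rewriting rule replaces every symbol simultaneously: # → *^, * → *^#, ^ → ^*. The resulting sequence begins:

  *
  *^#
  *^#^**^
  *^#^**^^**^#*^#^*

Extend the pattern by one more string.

Applying the rule to each of the 17 symbols of *^#^**^^**^#*^#^* gives the pieces *^# ^* *^ ^* *^# *^# ^* ^* *^# *^# ^* *^ *^# ^* *^ ^* *^#, which concatenate to the answer.

*^#^**^^**^#*^#^*^**^#*^#^**^*^#^**^^**^#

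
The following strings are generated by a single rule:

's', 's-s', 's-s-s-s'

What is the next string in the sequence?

s-s-s-s-s-s-s-s

Every step duplicates the string with '-' between the halves.
So the next term is two copies of s-s-s-s with '-' between the halves.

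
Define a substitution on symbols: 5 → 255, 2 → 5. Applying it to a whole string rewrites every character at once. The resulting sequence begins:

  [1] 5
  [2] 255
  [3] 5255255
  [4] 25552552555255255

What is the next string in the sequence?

φ(25552552555255255) expands symbol-by-symbol to 5 255 255 255 5 255 255 5 255 255 255 5 255 255 5 255 255; joining the 17 pieces gives the next term.

52552552555255255525525525552552555255255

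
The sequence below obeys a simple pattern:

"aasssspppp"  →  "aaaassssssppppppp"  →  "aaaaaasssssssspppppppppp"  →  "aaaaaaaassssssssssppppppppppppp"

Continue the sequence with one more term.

aaaaaaaaaasssssssssssspppppppppppppppp

The n-th term is 2n a's then 2n+2 s's then 3n+1 p's (n = 1, 2, …).
At n = 5 the blocks have lengths 10, 12, 16.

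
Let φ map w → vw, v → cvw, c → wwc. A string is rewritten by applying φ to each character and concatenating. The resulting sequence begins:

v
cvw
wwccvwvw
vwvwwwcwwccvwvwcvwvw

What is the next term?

Replace each of the 20 characters of vwvwwwcwwccvwvwcvwvw in place — cvw vw cvw vw vw vw wwc vw vw wwc wwc cvw vw cvw vw wwc cvw vw cvw vw — and concatenate.

cvwvwcvwvwvwvwwwcvwvwwwcwwccvwvwcvwvwwwccvwvwcvwvw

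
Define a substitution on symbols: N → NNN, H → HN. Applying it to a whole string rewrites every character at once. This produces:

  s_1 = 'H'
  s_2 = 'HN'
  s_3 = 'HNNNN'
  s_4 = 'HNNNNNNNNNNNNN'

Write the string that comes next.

HNNNNNNNNNNNNNNNNNNNNNNNNNNNNNNNNNNNNNNNN

Replace each of the 14 characters of HNNNNNNNNNNNNN in place — HN NNN NNN NNN NNN NNN NNN NNN NNN NNN NNN NNN NNN NNN — and concatenate.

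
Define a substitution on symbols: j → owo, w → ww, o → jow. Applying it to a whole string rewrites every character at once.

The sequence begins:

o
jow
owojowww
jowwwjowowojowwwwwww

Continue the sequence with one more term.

owojowwwwwwwowojowwwjowwwjowowojowwwwwwwwwwwwwww

Applying the rule to each of the 20 symbols of jowwwjowowojowwwwwww gives the pieces owo jow ww ww ww owo jow ww jow ww jow owo jow ww ww ww ww ww ww ww, which concatenate to the answer.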